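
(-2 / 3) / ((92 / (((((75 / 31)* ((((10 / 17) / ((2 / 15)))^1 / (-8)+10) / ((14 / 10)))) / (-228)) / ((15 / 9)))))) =32125 / 103173952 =0.00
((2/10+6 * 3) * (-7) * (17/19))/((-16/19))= 10829/80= 135.36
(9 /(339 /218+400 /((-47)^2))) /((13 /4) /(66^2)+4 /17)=1283782652064 /58454177767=21.96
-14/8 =-7/4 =-1.75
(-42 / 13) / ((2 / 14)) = -294 / 13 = -22.62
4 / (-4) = -1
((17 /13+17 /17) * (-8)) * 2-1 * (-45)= 105 /13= 8.08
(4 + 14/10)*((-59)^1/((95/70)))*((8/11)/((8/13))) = -289926/1045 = -277.44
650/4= 325/2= 162.50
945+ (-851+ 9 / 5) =479 / 5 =95.80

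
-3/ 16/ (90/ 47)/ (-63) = 47/ 30240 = 0.00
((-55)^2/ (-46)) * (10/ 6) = -15125/ 138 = -109.60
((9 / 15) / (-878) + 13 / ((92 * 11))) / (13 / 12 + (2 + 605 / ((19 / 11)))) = 1539969 / 44739453605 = 0.00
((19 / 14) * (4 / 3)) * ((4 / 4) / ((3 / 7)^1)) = 38 / 9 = 4.22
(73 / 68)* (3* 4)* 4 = 876 / 17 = 51.53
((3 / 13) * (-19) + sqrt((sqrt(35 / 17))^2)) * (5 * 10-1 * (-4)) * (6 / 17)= -18468 / 221 + 324 * sqrt(595) / 289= -56.22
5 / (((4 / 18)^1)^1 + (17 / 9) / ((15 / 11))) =3.11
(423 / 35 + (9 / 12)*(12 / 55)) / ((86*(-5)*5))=-2358 / 413875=-0.01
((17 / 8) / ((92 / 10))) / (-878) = -85 / 323104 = -0.00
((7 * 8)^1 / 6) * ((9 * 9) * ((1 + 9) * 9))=68040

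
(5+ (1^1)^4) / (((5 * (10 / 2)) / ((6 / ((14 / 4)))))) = 72 / 175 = 0.41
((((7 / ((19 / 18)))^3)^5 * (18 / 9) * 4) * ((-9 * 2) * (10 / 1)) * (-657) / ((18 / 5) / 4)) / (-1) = -33670031987391467459114482773472051200 / 15181127029874798299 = -2217887507372313368.20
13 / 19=0.68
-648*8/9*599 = -345024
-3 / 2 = -1.50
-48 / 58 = -24 / 29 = -0.83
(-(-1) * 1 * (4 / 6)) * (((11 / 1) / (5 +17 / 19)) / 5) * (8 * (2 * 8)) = 3344 / 105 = 31.85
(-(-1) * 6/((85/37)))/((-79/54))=-11988/6715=-1.79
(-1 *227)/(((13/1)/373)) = -84671/13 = -6513.15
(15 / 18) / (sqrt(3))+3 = 5*sqrt(3) / 18+3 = 3.48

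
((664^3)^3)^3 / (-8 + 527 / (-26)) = -410687506026298276900842669276897158389756657455859893463445044182558602952704 / 735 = -558758511600405818912711100000000000000000000000000000000000000000000000000.00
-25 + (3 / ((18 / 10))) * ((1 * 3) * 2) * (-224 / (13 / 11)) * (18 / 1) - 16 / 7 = -3107123 / 91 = -34144.21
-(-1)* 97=97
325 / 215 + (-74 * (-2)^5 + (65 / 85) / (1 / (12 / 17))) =29452629 / 12427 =2370.05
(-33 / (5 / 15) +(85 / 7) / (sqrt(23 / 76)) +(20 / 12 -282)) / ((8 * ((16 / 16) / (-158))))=44951 / 6 -6715 * sqrt(437) / 322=7055.89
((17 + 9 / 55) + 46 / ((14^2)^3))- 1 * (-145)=33577967057 / 207062240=162.16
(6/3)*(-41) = -82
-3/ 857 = -0.00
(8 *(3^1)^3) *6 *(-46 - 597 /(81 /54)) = -575424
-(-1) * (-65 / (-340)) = 13 / 68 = 0.19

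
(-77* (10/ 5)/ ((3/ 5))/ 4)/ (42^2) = -55/ 1512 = -0.04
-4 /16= -1 /4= -0.25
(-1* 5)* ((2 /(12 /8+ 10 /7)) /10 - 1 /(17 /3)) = 377 /697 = 0.54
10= 10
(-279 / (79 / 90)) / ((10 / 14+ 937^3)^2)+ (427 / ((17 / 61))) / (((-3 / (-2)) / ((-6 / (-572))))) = 3790931371614392195779211 / 353812499112933843893768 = 10.71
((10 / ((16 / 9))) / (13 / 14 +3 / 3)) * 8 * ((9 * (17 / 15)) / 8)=119 / 4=29.75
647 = 647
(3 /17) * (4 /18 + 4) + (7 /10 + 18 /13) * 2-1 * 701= -2307524 /3315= -696.09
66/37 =1.78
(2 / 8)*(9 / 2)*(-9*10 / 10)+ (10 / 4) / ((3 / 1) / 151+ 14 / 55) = -18499 / 18232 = -1.01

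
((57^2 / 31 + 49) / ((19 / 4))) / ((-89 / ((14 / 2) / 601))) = -133504 / 31505021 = -0.00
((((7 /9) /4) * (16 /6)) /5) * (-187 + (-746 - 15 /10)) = -4361 /45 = -96.91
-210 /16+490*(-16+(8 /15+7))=-99883 /24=-4161.79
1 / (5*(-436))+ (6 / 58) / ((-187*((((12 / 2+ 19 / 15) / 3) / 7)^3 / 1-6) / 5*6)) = -839636199733 / 2201757966292940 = -0.00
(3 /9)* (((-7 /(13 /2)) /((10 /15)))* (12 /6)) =-14 /13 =-1.08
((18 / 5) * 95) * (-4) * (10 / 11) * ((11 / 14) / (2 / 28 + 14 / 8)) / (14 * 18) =-760 / 357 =-2.13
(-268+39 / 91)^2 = 3508129 / 49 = 71594.47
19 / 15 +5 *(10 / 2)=394 / 15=26.27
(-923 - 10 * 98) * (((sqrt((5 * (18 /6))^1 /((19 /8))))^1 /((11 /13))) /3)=-4498 * sqrt(570) /57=-1884.00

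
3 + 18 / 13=57 / 13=4.38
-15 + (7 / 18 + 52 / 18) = -211 / 18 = -11.72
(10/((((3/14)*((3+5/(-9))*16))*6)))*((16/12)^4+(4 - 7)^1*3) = -1505/1296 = -1.16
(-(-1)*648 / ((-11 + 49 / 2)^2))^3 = 32768 / 729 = 44.95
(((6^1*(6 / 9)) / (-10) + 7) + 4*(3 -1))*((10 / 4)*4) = 146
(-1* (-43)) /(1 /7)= 301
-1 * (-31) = 31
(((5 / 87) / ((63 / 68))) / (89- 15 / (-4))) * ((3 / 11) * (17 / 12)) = 5780 / 22367961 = 0.00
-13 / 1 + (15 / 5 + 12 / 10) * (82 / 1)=1657 / 5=331.40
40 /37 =1.08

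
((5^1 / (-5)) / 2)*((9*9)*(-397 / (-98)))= -32157 / 196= -164.07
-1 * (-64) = 64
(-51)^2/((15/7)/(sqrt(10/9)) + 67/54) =-461110482/370529 + 238912254 *sqrt(10)/370529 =794.53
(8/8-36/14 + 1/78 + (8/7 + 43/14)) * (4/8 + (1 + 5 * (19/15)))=34075/1638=20.80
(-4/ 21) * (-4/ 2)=8/ 21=0.38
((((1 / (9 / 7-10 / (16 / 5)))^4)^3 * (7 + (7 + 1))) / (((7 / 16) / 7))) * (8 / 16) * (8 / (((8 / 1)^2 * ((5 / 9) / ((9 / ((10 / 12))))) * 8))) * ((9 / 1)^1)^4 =1137349389471216865426538496 / 7128804434230894727239205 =159.54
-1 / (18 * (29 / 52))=-0.10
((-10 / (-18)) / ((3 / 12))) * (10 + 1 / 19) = 3820 / 171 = 22.34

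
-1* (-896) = 896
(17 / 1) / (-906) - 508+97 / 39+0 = -1984717 / 3926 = -505.53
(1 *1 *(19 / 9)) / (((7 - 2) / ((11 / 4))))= 209 / 180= 1.16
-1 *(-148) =148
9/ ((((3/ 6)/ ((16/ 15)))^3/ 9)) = 98304/ 125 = 786.43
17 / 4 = 4.25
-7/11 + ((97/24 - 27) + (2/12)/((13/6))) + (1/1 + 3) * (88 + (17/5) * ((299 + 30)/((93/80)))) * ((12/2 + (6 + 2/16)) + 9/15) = 28424496941/531960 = 53433.52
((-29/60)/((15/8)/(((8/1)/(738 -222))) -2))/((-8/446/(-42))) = -90538/9515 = -9.52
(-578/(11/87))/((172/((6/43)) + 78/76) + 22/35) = -200641140/54174373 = -3.70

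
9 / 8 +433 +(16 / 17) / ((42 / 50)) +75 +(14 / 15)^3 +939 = 4659037913 / 3213000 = 1450.06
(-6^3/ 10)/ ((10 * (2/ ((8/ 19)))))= -216/ 475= -0.45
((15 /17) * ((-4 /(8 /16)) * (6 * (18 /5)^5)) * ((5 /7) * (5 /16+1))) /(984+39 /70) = -238085568 /9763525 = -24.39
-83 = -83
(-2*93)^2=34596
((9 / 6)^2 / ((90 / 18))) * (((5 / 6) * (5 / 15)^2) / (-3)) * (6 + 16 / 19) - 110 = -75305 / 684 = -110.10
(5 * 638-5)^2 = 10144225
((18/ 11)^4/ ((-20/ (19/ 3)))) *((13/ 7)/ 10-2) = 10554462/ 2562175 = 4.12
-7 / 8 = -0.88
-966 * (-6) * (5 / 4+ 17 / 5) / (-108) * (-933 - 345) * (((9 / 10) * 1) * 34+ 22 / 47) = 9908385.94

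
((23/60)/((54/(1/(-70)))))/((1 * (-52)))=23/11793600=0.00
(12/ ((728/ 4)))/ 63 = 2/ 1911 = 0.00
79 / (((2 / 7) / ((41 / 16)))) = 22673 / 32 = 708.53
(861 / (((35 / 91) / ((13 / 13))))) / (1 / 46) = 102975.60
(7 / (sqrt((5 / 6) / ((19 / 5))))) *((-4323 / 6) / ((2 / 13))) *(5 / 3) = -131131 *sqrt(114) / 12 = -116674.66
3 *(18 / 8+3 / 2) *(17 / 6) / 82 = 255 / 656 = 0.39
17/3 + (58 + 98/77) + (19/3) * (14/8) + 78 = 6777/44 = 154.02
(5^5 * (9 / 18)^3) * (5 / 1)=15625 / 8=1953.12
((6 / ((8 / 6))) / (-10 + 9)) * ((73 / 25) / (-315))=73 / 1750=0.04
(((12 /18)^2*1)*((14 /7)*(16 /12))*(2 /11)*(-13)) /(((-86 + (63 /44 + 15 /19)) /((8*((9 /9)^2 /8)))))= 63232 /1891053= 0.03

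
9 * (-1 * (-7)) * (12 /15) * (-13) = -3276 /5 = -655.20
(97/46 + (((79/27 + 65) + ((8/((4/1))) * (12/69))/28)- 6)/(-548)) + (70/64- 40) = -703414087/19057248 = -36.91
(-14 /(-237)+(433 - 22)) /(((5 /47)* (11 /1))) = 4578787 /13035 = 351.27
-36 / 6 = -6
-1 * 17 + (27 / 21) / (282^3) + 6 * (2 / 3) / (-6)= -308146663 / 17442264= -17.67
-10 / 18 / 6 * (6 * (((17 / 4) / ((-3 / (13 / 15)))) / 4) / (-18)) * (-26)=2873 / 11664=0.25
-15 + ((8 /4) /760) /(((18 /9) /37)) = -11363 /760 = -14.95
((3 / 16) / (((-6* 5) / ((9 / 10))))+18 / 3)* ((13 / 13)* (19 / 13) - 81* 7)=-3390.05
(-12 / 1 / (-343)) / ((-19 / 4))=-48 / 6517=-0.01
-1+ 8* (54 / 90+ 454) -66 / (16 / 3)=144937 / 40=3623.42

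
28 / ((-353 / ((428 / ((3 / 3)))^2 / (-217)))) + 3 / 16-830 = -133566435 / 175088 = -762.85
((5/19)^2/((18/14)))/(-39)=-0.00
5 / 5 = 1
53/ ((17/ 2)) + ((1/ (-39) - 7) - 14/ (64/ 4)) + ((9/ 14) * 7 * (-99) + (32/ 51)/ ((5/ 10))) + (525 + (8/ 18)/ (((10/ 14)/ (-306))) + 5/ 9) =-8811659/ 79560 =-110.75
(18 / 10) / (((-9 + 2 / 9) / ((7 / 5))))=-567 / 1975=-0.29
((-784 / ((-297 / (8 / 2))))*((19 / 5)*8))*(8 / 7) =544768 / 1485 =366.85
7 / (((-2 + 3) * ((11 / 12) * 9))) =28 / 33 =0.85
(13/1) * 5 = 65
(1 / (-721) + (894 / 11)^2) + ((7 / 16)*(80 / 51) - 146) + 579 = 31318297223 / 4449291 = 7038.94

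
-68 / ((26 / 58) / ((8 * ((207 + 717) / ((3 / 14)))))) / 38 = -34013056 / 247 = -137704.68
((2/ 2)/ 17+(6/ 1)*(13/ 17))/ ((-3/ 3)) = -79/ 17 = -4.65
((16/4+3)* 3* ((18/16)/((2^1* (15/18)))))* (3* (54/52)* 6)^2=4952.78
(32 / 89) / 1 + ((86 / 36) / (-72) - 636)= -73321139 / 115344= -635.67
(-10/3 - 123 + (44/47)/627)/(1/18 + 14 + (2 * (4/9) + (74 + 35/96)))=-32490528/22968853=-1.41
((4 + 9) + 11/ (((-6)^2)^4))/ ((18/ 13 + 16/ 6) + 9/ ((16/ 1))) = 283855247/ 100741968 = 2.82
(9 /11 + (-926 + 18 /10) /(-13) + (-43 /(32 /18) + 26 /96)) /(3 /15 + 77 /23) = 9471101 /700128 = 13.53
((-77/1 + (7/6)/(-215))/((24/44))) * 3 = -1092707/2580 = -423.53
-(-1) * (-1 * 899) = -899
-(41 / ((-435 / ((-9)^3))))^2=-99261369 / 21025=-4721.11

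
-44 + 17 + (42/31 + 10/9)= -6845/279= -24.53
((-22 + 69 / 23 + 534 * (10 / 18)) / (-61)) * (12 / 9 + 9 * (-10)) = 221578 / 549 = 403.60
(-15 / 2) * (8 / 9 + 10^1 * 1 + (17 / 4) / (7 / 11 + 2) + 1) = -70475 / 696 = -101.26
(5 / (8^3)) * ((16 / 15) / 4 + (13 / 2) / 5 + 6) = 227 / 3072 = 0.07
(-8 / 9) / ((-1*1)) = 8 / 9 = 0.89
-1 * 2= -2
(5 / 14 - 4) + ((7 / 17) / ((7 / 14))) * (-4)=-1651 / 238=-6.94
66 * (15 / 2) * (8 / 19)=208.42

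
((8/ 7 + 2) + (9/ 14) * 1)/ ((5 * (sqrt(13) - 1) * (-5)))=-53 * sqrt(13)/ 4200 - 53/ 4200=-0.06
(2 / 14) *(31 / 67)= 31 / 469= 0.07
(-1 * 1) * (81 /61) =-81 /61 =-1.33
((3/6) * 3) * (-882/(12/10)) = -2205/2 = -1102.50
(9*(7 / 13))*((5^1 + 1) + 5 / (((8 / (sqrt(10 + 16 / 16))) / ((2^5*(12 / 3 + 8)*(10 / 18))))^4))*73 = 974076080642 / 9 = 108230675626.89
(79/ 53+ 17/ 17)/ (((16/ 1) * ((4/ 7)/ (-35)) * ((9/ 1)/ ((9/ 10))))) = -1617/ 1696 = -0.95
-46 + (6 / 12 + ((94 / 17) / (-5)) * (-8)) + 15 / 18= -9134 / 255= -35.82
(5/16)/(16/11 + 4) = 11/192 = 0.06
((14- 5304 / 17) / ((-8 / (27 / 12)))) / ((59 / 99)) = 132759 / 944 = 140.63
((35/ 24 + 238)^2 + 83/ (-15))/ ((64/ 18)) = 165124109/ 10240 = 16125.40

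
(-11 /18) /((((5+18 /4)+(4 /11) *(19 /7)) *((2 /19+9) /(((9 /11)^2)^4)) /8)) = -267846264 /26050804505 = -0.01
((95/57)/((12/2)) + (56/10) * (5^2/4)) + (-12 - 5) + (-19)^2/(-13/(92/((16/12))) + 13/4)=2071453/15210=136.19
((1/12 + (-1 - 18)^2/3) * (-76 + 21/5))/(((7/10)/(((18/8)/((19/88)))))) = -17118915/133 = -128713.65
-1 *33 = -33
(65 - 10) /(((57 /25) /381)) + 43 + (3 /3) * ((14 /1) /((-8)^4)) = 9233.79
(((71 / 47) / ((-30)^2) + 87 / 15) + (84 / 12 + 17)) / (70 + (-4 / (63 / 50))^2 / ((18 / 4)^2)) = 45030285531 / 106521881000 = 0.42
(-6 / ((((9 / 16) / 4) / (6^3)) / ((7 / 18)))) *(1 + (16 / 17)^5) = -6230.81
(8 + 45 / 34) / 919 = 317 / 31246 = 0.01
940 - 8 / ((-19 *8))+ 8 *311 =65133 / 19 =3428.05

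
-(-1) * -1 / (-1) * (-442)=-442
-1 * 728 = -728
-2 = -2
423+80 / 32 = 851 / 2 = 425.50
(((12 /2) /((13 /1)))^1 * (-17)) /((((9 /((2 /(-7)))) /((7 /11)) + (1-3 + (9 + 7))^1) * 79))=0.00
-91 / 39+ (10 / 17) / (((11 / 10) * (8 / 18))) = -634 / 561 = -1.13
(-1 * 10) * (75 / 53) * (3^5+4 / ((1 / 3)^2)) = -209250 / 53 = -3948.11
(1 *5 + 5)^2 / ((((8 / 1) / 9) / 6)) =675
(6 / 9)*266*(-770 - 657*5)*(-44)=94919440 / 3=31639813.33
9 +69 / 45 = 158 / 15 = 10.53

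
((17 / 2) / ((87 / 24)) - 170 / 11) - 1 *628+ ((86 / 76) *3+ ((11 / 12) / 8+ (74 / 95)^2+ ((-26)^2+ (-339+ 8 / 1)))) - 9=-83189103451 / 276381600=-300.99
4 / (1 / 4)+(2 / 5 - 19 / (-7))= 669 / 35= 19.11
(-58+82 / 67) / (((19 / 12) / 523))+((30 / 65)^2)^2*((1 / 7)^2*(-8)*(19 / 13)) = -434346709226544 / 23160143461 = -18754.06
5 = 5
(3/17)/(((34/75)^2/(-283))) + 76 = -3282073/19652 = -167.01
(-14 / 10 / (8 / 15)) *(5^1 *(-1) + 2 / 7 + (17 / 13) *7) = -303 / 26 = -11.65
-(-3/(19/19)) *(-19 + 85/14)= -543/14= -38.79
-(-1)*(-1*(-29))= 29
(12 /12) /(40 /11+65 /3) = 33 /835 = 0.04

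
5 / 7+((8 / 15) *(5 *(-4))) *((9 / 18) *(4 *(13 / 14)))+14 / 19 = -7325 / 399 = -18.36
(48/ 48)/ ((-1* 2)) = -1/ 2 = -0.50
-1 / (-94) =1 / 94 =0.01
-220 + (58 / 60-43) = -7861 / 30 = -262.03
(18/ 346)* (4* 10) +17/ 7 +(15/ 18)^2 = 226871/ 43596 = 5.20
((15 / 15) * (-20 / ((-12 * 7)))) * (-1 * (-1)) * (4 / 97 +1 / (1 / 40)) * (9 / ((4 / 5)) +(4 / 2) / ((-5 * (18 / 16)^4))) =14449451 / 137781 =104.87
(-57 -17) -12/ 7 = -530/ 7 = -75.71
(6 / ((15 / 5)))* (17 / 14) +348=2453 / 7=350.43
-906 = -906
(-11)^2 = 121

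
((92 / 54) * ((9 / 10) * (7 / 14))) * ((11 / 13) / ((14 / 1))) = 253 / 5460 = 0.05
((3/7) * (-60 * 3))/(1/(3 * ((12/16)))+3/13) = -63180/553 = -114.25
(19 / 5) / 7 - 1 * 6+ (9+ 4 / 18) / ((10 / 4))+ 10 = 2593 / 315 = 8.23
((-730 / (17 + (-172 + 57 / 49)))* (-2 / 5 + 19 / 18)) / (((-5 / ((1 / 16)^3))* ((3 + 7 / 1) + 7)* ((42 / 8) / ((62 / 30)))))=-934619 / 265723545600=-0.00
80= 80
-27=-27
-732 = -732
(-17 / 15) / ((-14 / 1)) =17 / 210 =0.08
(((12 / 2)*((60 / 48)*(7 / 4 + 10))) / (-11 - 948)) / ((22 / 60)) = -10575 / 42196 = -0.25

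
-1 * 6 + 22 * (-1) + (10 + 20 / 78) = -692 / 39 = -17.74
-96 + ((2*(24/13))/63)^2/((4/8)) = -7154272/74529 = -95.99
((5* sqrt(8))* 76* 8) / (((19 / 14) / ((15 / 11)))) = 67200* sqrt(2) / 11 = 8639.56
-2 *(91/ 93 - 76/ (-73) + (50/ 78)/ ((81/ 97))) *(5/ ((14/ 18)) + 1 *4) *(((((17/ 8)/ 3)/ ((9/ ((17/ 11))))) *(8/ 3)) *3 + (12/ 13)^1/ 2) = -83.40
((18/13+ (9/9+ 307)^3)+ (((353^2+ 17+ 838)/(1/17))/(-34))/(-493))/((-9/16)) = -2996155267168/57681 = -51943538.90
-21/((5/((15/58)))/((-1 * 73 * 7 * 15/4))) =482895/232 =2081.44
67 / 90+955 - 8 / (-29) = 2495213 / 2610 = 956.02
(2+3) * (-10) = -50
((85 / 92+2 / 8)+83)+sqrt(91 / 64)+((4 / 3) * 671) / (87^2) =85.48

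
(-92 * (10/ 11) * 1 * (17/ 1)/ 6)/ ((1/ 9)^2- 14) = 211140/ 12463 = 16.94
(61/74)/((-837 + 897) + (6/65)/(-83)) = 329095/23953356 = 0.01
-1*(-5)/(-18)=-5/18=-0.28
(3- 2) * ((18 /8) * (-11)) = -99 /4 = -24.75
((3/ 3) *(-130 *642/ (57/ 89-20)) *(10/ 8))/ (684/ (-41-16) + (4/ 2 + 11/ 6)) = -55709550/ 84427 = -659.85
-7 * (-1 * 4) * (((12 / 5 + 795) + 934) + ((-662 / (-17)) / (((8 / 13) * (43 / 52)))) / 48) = 2128255577 / 43860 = 48523.84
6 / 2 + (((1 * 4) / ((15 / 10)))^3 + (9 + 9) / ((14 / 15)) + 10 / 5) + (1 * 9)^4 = 1248203 / 189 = 6604.25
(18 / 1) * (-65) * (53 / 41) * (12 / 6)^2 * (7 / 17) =-1736280 / 697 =-2491.08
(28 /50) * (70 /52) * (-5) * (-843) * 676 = 2147964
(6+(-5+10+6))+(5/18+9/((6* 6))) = 631/36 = 17.53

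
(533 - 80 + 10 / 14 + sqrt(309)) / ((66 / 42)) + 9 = 7*sqrt(309) / 11 + 3275 / 11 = 308.91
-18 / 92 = -9 / 46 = -0.20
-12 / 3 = -4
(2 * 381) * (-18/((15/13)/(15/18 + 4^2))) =-1000506/5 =-200101.20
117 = 117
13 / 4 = 3.25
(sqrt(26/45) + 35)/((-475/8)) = -56/95-8 *sqrt(130)/7125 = -0.60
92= 92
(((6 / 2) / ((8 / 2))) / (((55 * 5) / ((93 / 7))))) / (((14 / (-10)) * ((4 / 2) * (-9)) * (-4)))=-31 / 86240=-0.00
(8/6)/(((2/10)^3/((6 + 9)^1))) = 2500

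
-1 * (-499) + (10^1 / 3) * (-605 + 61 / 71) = -107551 / 71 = -1514.80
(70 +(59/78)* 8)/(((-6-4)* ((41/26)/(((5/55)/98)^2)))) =-1483/357340830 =-0.00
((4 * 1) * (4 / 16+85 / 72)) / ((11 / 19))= 1957 / 198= 9.88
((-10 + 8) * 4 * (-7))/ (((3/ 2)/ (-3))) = -112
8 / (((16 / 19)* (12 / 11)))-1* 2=161 / 24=6.71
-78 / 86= -39 / 43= -0.91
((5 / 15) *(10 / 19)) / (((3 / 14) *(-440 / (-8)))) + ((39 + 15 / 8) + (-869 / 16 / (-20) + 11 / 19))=26595509 / 601920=44.18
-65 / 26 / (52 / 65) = -25 / 8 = -3.12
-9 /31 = -0.29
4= 4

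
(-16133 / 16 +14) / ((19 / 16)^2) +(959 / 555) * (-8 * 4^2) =-185585392 / 200355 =-926.28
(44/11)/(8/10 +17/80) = 3.95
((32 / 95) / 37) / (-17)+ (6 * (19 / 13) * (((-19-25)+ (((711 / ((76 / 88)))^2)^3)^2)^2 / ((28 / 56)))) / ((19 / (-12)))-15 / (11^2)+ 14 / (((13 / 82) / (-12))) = -2522221767406507595573721730662019534806485179132552974058440911710978104880203872094620988275851484498514539 / 24234596614312440879222018624973810285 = -104075252728445939715280800000000000000000000000000000000000000000000000.00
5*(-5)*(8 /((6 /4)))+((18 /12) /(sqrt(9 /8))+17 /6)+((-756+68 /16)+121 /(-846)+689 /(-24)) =-3083167 /3384+sqrt(2) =-909.69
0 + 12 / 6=2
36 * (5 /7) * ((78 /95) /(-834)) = -468 /18487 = -0.03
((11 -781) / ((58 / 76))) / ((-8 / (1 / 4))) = 7315 / 232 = 31.53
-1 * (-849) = 849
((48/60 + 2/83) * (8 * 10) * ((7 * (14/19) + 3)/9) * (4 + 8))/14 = 29760/581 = 51.22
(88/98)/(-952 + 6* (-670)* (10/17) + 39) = -748/2730329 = -0.00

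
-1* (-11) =11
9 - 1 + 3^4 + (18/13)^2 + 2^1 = 15703/169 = 92.92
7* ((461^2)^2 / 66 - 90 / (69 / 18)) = 7271592996521 / 1518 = 4790245715.76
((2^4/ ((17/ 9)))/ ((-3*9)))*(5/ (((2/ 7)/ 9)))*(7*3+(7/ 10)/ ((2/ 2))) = -18228/ 17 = -1072.24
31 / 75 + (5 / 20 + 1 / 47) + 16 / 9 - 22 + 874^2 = 32311128359 / 42300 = 763856.46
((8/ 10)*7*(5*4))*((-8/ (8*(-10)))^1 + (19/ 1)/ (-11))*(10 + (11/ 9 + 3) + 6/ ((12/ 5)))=-3047.70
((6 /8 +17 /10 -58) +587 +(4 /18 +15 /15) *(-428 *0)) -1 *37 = 494.45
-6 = -6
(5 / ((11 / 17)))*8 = 680 / 11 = 61.82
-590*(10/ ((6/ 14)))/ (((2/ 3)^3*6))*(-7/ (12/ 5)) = 361375/ 16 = 22585.94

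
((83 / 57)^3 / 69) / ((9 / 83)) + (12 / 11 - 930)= -1174597546423 / 1265053383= -928.50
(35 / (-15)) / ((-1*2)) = 7 / 6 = 1.17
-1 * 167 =-167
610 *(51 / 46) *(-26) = -404430 / 23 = -17583.91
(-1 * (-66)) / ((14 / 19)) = 627 / 7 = 89.57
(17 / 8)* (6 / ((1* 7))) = 51 / 28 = 1.82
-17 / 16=-1.06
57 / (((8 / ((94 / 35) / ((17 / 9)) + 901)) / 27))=826352199 / 4760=173603.40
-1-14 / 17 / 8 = -75 / 68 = -1.10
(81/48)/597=9/3184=0.00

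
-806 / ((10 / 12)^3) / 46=-87048 / 2875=-30.28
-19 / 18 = -1.06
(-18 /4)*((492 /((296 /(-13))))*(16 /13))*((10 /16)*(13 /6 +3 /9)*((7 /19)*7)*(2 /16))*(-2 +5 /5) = -1356075 /22496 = -60.28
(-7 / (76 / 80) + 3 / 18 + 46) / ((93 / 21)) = 8.76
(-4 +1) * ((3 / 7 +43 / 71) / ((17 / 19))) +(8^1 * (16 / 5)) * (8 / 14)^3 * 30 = 57890862 / 414001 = 139.83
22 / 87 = 0.25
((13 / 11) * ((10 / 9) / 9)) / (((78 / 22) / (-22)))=-220 / 243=-0.91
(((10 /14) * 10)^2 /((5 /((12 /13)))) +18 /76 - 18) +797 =19090207 /24206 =788.66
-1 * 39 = -39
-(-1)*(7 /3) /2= 7 /6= 1.17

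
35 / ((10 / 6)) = 21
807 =807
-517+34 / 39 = -20129 / 39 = -516.13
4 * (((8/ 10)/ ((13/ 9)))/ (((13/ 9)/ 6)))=7776/ 845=9.20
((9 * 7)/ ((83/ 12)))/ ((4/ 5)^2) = 4725/ 332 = 14.23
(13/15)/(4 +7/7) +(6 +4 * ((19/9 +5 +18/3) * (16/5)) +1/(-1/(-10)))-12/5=40859/225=181.60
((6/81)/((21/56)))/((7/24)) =0.68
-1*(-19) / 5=19 / 5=3.80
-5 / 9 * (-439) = 2195 / 9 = 243.89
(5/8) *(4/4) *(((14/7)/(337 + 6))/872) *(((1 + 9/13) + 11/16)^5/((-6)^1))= -49530731765625/931573802230349824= -0.00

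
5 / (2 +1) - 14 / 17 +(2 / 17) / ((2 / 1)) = 46 / 51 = 0.90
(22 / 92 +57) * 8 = 10532 / 23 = 457.91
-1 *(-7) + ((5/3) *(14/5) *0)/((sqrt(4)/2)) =7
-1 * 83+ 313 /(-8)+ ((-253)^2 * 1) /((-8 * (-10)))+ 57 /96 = 108573 /160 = 678.58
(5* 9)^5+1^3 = 184528126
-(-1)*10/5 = 2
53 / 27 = 1.96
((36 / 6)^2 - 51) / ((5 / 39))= -117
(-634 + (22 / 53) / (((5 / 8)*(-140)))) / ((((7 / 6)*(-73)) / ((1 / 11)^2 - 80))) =-341498001156 / 573482525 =-595.48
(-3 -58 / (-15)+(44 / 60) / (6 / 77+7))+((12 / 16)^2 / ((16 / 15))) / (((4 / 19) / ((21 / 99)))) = 46091141 / 30694400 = 1.50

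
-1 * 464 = -464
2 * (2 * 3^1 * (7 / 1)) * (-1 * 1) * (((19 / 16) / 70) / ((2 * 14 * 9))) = -19 / 3360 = -0.01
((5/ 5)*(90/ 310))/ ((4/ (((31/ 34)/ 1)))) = 9/ 136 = 0.07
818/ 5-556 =-1962/ 5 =-392.40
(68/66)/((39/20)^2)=13600/50193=0.27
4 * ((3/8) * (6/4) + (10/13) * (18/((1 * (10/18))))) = 5301/52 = 101.94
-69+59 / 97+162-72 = 2096 / 97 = 21.61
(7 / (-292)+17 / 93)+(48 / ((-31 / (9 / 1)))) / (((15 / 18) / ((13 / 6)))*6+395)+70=9835608829 / 140260740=70.12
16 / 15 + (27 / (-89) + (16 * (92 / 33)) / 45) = 1.75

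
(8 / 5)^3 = 512 / 125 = 4.10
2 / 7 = 0.29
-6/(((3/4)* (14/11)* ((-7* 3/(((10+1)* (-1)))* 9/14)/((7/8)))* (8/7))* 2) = -847/432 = -1.96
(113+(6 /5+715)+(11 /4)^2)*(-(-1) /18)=66941 /1440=46.49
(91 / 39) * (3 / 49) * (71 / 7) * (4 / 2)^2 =284 / 49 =5.80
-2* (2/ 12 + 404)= -2425/ 3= -808.33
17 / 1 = 17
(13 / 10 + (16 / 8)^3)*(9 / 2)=837 / 20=41.85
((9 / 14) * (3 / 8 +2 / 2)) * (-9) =-891 / 112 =-7.96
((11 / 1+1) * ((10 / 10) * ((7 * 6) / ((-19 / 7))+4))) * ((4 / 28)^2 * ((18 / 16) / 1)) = -2943 / 931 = -3.16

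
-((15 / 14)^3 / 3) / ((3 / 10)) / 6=-625 / 2744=-0.23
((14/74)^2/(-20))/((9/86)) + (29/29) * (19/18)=63974/61605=1.04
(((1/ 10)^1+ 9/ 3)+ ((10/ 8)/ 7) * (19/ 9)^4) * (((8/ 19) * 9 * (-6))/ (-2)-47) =-236.84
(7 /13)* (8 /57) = 56 /741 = 0.08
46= 46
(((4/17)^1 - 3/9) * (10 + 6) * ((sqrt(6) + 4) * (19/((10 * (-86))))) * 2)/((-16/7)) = -266/2193 - 133 * sqrt(6)/4386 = -0.20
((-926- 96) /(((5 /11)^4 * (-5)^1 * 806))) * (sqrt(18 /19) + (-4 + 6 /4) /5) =-7481551 /2518750 + 22444653 * sqrt(38) /23928125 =2.81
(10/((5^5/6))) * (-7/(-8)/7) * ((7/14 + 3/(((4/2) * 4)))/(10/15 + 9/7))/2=441/820000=0.00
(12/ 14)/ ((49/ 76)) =456/ 343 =1.33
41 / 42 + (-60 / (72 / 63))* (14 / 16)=-15107 / 336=-44.96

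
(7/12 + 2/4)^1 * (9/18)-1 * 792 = -791.46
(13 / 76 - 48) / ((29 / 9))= -32715 / 2204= -14.84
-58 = -58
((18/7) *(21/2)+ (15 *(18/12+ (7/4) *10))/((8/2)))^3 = 60698457/64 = 948413.39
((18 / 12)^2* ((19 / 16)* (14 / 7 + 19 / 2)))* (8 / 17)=3933 / 272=14.46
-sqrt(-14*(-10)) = -2*sqrt(35) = -11.83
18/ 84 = 3/ 14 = 0.21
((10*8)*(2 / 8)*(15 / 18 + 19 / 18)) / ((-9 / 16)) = -5440 / 81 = -67.16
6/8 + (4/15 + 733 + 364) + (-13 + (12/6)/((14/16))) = 1087.30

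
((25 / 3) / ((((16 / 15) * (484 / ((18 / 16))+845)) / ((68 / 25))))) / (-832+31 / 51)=-39015 / 1946545108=-0.00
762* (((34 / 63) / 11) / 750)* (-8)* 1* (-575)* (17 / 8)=487.25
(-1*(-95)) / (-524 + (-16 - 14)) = -95 / 554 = -0.17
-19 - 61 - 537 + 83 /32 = -19661 /32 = -614.41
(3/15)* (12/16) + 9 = 183/20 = 9.15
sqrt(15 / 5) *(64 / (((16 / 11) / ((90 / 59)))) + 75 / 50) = 8097 *sqrt(3) / 118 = 118.85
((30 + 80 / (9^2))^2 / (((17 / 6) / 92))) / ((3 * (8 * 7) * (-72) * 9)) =-36225575 / 126482958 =-0.29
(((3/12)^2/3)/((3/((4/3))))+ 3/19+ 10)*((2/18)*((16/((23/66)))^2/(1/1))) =2381.38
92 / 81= 1.14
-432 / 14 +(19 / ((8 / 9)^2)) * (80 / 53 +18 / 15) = 2035827 / 59360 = 34.30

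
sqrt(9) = 3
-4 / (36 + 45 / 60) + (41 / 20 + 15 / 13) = 118291 / 38220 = 3.10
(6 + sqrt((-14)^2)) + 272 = 292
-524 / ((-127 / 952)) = 498848 / 127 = 3927.94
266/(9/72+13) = 304/15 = 20.27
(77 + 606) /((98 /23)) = 160.30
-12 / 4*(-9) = 27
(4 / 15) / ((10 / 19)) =38 / 75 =0.51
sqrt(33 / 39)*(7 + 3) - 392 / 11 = -392 / 11 + 10*sqrt(143) / 13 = -26.44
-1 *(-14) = 14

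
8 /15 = 0.53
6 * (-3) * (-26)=468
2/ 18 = 1/ 9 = 0.11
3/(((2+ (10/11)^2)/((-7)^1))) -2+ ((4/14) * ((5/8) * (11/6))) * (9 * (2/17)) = -246445/27132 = -9.08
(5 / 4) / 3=0.42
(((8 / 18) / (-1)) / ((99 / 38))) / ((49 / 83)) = -12616 / 43659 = -0.29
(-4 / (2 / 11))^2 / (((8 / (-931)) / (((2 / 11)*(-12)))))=122892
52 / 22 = 26 / 11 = 2.36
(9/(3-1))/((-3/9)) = -27/2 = -13.50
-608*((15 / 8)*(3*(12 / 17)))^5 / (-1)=851966353125 / 1419857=600036.73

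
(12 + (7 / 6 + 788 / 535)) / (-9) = -46993 / 28890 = -1.63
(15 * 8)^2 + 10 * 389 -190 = 18100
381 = 381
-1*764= -764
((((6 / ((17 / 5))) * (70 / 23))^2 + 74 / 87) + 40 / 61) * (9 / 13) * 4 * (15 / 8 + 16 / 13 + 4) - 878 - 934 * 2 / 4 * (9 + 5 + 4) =-397031537663575 / 45705456641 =-8686.74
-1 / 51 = -0.02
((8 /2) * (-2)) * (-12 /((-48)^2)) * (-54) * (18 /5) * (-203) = 16443 /10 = 1644.30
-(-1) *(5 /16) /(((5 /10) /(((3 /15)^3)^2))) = 1 /25000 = 0.00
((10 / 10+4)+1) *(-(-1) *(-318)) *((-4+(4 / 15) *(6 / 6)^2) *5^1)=35616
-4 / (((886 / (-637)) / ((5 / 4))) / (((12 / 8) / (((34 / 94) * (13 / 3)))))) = 3.44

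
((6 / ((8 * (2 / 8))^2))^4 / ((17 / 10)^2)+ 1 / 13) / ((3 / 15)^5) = 85878125 / 15028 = 5714.54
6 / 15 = 2 / 5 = 0.40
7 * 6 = 42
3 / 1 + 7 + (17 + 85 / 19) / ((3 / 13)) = 1958 / 19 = 103.05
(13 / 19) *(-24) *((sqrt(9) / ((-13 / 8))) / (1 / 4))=2304 / 19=121.26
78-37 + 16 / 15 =631 / 15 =42.07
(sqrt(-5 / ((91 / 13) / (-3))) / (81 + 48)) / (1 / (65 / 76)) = 0.01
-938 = -938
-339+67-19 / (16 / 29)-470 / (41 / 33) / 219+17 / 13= -191032091 / 622544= -306.86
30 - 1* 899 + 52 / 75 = -65123 / 75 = -868.31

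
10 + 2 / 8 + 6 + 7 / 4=18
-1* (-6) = 6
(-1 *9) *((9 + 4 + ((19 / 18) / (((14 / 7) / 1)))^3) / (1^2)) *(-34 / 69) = 453373 / 7776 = 58.30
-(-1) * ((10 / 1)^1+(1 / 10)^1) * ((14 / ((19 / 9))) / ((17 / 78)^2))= 38712492 / 27455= 1410.03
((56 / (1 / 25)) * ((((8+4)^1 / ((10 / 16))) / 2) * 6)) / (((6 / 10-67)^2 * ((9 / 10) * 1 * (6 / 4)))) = 13.55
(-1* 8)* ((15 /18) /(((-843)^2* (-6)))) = 10 /6395841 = 0.00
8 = 8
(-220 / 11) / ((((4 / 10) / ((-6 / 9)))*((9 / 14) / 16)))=22400 / 27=829.63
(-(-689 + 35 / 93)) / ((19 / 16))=1024672 / 1767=579.89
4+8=12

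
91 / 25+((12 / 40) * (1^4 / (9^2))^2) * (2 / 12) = 2388209 / 656100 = 3.64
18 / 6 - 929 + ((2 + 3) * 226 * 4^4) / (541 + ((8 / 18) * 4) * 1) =-383998 / 977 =-393.04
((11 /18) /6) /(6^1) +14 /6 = 2.35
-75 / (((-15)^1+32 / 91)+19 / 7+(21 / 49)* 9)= 65 / 7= 9.29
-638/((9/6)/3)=-1276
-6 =-6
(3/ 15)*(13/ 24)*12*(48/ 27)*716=74464/ 45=1654.76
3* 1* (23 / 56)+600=33669 / 56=601.23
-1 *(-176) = 176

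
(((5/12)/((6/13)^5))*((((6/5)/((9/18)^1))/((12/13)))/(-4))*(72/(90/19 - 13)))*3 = 91709371/271296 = 338.04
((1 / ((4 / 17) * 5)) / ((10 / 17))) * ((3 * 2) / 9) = 289 / 300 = 0.96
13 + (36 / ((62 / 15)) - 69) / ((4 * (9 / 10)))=-697 / 186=-3.75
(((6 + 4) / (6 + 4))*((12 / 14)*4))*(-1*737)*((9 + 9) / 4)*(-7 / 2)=39798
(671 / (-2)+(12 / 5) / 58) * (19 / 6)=-1848377 / 1740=-1062.29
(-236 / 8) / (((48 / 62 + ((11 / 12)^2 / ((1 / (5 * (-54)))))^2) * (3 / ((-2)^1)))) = 117056 / 306367533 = 0.00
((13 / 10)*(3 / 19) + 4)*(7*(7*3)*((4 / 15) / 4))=39151 / 950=41.21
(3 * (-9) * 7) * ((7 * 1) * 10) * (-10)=132300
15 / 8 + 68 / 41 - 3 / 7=3.10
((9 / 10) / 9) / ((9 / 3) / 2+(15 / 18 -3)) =-0.15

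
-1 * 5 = -5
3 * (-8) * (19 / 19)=-24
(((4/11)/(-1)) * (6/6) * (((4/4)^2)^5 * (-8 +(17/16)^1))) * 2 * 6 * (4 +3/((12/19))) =11655/44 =264.89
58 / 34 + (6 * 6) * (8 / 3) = 1661 / 17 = 97.71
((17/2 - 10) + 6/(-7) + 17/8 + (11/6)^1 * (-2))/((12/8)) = -655/252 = -2.60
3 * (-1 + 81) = 240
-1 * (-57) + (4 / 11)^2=6913 / 121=57.13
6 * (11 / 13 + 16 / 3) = 482 / 13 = 37.08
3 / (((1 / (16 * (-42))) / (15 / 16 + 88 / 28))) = -8226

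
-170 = -170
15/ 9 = 5/ 3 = 1.67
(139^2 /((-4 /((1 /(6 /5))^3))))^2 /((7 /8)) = 5832828765625 /653184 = 8929840.24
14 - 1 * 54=-40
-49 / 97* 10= -490 / 97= -5.05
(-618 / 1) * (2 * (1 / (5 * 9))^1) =-412 / 15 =-27.47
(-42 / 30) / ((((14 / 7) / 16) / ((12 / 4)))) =-168 / 5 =-33.60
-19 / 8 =-2.38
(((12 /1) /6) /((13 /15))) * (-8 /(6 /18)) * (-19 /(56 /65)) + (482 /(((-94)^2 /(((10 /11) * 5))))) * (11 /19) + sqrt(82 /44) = sqrt(902) /22 + 358894225 /293797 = 1222.94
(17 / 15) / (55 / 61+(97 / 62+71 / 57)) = 1221586 / 4000805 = 0.31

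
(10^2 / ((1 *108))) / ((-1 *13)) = -25 / 351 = -0.07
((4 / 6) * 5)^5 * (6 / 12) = 205.76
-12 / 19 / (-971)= 12 / 18449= 0.00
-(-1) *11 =11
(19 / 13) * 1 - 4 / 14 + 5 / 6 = 1097 / 546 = 2.01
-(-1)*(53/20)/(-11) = -53/220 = -0.24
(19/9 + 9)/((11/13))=1300/99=13.13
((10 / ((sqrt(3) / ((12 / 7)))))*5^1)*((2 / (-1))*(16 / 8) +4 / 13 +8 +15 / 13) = 14200*sqrt(3) / 91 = 270.28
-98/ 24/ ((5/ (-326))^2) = -1301881/ 75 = -17358.41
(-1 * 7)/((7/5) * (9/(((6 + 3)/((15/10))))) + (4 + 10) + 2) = -70/181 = -0.39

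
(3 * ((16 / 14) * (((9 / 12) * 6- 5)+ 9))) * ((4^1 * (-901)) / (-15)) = 245072 / 35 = 7002.06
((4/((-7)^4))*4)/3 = 16/7203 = 0.00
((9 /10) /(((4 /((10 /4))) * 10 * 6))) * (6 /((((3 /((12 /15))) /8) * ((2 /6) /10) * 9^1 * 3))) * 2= 4 /15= 0.27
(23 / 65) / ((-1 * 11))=-0.03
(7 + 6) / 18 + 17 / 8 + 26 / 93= 6979 / 2232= 3.13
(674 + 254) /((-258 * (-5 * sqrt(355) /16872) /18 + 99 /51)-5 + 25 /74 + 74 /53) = -2556878965373758464 /3636731386951349-8198300625880320 * sqrt(355) /3636731386951349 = -745.54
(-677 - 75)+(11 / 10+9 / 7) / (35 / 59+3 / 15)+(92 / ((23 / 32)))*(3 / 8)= -2296451 / 3276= -700.99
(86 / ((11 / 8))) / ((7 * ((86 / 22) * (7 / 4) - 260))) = -2752 / 77973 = -0.04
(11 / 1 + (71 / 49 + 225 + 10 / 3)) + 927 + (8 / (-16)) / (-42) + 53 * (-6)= 499679 / 588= 849.79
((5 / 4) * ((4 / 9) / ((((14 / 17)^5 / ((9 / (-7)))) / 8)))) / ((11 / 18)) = -63893565 / 2588278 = -24.69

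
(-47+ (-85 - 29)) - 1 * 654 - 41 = -856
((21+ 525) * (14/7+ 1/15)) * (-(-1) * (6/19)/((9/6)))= 22568/95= 237.56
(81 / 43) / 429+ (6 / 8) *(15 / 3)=92343 / 24596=3.75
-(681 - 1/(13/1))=-8852/13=-680.92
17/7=2.43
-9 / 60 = -3 / 20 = -0.15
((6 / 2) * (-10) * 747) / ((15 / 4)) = -5976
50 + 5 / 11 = 555 / 11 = 50.45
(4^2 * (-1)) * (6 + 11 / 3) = -464 / 3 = -154.67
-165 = -165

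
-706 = -706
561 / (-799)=-33 / 47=-0.70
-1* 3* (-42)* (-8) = -1008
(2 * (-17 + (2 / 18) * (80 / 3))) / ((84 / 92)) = -17434 / 567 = -30.75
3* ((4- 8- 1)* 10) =-150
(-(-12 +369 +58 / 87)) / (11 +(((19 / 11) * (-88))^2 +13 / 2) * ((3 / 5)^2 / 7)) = -1450 / 4863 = -0.30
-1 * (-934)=934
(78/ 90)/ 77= 13/ 1155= 0.01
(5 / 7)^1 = 5 / 7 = 0.71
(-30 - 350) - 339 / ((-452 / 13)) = -1481 / 4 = -370.25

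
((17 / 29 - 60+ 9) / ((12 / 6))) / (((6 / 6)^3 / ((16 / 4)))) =-2924 / 29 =-100.83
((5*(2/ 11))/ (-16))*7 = -35/ 88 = -0.40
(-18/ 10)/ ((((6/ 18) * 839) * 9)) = -3/ 4195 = -0.00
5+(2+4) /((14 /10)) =65 /7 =9.29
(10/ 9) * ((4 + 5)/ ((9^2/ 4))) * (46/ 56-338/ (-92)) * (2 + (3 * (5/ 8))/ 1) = 149575/ 17388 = 8.60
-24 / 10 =-12 / 5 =-2.40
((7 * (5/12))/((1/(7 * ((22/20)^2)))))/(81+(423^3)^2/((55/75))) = 0.00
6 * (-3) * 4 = -72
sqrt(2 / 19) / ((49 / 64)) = 64* sqrt(38) / 931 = 0.42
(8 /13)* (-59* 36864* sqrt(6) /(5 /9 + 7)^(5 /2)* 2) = -264259584* sqrt(102) /63869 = -41786.95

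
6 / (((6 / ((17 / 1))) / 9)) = 153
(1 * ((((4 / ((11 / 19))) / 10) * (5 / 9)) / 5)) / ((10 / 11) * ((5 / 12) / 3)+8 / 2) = 4 / 215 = 0.02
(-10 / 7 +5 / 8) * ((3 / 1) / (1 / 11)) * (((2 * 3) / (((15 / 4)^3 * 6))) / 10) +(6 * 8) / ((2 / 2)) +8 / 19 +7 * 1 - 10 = 754289 / 16625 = 45.37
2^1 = 2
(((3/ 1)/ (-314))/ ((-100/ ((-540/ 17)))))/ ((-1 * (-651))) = -27/ 5791730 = -0.00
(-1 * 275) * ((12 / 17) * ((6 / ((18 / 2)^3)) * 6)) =-4400 / 459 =-9.59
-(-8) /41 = 8 /41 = 0.20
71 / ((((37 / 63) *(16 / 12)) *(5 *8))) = 2.27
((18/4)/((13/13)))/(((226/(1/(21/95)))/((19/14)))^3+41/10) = 52926616125/586722846940793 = 0.00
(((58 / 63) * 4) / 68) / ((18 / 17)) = 29 / 567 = 0.05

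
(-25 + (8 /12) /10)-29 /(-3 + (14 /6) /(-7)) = -487 /30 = -16.23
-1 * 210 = -210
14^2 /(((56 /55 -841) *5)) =-0.05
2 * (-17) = -34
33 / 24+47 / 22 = 309 / 88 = 3.51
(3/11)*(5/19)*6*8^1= 720/209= 3.44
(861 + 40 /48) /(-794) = -1.09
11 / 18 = 0.61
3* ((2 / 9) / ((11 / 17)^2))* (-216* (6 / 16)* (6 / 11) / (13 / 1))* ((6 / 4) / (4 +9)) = -140454 / 224939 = -0.62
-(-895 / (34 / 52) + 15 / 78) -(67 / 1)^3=-132332311 / 442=-299394.37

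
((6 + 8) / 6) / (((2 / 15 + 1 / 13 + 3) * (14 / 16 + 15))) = 1820 / 39751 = 0.05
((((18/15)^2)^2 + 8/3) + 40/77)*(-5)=-759376/28875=-26.30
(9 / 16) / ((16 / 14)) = 63 / 128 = 0.49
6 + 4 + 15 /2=35 /2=17.50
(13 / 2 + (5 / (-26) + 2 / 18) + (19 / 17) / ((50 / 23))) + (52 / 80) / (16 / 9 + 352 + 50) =5012296937 / 722802600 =6.93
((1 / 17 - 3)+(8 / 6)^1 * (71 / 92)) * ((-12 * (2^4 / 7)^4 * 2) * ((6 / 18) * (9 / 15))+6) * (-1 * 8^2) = -71815907456 / 4693955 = -15299.66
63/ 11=5.73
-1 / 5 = -0.20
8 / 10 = 4 / 5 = 0.80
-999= -999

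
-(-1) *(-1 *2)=-2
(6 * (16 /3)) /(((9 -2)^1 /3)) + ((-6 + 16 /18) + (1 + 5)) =920 /63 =14.60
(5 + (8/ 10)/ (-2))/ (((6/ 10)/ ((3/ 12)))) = 23/ 12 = 1.92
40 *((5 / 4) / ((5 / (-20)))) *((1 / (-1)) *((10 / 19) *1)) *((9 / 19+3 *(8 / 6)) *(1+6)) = 1190000 / 361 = 3296.40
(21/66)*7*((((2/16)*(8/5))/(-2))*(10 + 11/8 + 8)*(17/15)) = -25823/5280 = -4.89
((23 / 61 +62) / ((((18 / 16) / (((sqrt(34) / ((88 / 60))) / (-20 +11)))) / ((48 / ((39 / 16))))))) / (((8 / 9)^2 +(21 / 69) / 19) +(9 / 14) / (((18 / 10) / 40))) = -35756528640 * sqrt(34) / 6523835747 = -31.96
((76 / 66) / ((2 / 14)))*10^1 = 2660 / 33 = 80.61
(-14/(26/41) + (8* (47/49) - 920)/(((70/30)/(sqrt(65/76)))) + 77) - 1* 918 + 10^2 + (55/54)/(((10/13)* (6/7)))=-6415147/8424 - 67056* sqrt(1235)/6517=-1123.13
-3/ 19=-0.16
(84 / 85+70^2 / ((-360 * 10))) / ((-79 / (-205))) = -46781 / 48348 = -0.97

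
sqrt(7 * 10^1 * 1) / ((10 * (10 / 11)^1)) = 11 * sqrt(70) / 100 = 0.92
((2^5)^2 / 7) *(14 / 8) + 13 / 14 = 3597 / 14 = 256.93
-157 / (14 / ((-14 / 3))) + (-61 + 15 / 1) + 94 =301 / 3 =100.33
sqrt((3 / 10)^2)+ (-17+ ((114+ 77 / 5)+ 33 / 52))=29467 / 260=113.33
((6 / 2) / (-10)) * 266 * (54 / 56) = -1539 / 20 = -76.95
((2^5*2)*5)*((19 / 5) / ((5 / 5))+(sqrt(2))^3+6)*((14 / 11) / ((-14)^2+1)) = 8960*sqrt(2) / 2167+43904 / 2167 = 26.11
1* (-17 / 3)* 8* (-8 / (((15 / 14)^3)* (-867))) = -175616 / 516375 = -0.34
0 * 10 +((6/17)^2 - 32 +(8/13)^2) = -1538332/48841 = -31.50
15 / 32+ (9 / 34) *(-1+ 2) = 399 / 544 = 0.73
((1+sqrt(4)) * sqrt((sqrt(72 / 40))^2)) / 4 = 9 * sqrt(5) / 20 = 1.01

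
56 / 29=1.93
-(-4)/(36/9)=1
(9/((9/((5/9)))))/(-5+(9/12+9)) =20/171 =0.12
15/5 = 3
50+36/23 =51.57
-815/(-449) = 815/449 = 1.82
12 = 12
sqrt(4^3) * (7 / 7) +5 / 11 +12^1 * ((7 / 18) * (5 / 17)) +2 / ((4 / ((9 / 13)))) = 148387 / 14586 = 10.17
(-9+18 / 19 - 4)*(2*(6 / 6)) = -458 / 19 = -24.11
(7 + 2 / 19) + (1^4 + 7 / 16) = 2597 / 304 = 8.54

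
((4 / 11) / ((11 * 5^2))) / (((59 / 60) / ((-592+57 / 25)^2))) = 10433090352 / 22309375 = 467.65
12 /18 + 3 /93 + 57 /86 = 10891 /7998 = 1.36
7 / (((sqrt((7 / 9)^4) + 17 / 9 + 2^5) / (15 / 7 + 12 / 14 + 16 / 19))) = 0.78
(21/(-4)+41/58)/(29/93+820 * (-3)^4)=-49011/716542324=-0.00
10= 10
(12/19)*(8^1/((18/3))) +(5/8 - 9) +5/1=-385/152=-2.53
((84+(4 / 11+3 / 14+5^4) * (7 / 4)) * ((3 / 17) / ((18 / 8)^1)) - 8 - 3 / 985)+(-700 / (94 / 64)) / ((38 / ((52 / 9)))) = 35481561811 / 2960750430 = 11.98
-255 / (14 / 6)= -765 / 7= -109.29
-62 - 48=-110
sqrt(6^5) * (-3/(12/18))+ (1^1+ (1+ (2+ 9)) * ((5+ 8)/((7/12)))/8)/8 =241/56 - 162 * sqrt(6) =-392.51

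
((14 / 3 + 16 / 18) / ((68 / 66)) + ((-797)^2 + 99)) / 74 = 32400983 / 3774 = 8585.32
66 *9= 594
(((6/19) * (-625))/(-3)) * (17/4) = 10625/38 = 279.61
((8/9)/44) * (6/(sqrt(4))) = 2/33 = 0.06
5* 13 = 65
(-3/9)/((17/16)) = -16/51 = -0.31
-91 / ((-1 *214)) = 91 / 214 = 0.43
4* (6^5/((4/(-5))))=-38880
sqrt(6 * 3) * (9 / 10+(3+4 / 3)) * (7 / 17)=1099 * sqrt(2) / 170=9.14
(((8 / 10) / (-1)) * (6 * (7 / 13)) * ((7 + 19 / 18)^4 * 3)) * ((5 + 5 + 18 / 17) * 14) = -814434071500 / 161109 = -5055174.27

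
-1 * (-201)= 201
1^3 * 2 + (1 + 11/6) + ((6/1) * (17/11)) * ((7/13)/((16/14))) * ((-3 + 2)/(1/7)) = -44185/1716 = -25.75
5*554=2770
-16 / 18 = -8 / 9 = -0.89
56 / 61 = 0.92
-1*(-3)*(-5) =-15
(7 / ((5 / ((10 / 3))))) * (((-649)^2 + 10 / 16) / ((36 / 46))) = 542507693 / 216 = 2511609.69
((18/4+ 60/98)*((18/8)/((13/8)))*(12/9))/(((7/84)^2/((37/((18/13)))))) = 36317.39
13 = 13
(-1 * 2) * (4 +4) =-16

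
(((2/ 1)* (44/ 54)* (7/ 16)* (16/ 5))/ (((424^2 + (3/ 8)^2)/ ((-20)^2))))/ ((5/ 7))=2207744/ 310653171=0.01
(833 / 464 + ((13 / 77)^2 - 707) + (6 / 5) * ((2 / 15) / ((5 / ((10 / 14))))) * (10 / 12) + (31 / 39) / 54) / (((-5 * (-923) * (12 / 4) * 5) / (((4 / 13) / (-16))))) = 10213502016079 / 52139170131048000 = 0.00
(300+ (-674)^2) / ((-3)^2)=454576 / 9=50508.44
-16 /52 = -0.31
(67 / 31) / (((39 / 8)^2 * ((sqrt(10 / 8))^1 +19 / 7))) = 2281216 / 56534049 - 420224 * sqrt(5) / 56534049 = 0.02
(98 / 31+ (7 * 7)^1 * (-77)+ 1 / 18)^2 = 4424876324521 / 311364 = 14211265.03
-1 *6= -6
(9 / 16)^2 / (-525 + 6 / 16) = -27 / 44768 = -0.00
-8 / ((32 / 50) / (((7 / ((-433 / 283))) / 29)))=49525 / 25114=1.97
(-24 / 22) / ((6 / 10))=-20 / 11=-1.82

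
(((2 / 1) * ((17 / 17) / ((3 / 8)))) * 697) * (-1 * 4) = -44608 / 3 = -14869.33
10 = 10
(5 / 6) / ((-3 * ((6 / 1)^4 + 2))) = -5 / 23364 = -0.00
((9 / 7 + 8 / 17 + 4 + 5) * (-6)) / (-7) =7680 / 833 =9.22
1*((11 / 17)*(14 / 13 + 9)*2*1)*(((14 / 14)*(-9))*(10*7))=-1815660 / 221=-8215.66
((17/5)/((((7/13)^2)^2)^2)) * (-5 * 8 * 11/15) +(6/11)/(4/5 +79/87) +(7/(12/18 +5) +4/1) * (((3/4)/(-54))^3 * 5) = -21094791707312758373021/1494797056704483840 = -14112.14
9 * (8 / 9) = 8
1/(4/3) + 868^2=753424.75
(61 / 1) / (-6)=-61 / 6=-10.17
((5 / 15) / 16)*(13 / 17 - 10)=-157 / 816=-0.19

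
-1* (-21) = 21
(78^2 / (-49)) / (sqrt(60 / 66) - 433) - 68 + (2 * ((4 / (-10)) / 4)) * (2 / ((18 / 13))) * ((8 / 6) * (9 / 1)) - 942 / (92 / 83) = -64222063200787 / 69728695890 + 6084 * sqrt(110) / 101056081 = -921.03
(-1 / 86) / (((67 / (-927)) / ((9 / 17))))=8343 / 97954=0.09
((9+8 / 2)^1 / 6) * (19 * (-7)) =-288.17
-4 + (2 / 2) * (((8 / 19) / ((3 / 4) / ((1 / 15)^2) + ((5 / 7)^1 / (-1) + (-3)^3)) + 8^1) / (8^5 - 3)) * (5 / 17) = -33433513252 / 8358528431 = -4.00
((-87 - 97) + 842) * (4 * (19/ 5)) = 50008/ 5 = 10001.60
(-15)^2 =225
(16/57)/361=16/20577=0.00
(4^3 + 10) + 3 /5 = 373 /5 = 74.60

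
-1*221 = -221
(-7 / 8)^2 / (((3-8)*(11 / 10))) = -49 / 352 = -0.14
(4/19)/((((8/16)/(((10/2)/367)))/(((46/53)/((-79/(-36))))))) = 66240/29195951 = 0.00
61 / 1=61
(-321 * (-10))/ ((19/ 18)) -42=56982/ 19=2999.05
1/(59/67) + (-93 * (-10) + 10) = 55527/59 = 941.14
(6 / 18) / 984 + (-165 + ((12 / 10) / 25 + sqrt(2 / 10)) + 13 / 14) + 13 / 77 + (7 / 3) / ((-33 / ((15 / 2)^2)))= -4768597301 / 28413000 + sqrt(5) / 5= -167.38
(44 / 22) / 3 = 2 / 3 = 0.67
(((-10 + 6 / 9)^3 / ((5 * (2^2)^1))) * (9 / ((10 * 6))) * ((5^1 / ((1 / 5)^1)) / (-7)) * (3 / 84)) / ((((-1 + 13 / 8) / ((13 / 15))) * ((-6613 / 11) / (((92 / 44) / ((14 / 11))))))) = -13156 / 4463775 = -0.00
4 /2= 2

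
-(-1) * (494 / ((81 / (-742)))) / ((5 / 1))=-366548 / 405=-905.06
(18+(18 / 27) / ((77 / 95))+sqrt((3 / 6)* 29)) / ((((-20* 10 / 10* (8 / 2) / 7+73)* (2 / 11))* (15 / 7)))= 539* sqrt(58) / 25860+15218 / 19395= 0.94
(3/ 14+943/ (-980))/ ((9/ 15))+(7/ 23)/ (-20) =-1.26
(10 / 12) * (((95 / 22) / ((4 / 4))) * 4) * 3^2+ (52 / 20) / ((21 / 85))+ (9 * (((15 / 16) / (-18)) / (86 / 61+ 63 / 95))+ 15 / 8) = 12584584601 / 88800096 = 141.72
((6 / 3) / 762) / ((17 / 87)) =29 / 2159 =0.01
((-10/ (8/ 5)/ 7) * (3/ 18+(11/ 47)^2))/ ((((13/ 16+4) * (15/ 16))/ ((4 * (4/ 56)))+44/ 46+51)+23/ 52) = -1404104000/ 484256951283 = -0.00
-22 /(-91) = 22 /91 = 0.24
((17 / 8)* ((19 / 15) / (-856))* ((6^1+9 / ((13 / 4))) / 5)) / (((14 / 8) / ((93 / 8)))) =-0.04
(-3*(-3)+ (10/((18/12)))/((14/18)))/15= 41/35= 1.17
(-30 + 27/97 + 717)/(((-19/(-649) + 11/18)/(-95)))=-73985260140/725657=-101956.24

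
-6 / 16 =-3 / 8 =-0.38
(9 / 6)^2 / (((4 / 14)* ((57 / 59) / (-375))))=-464625 / 152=-3056.74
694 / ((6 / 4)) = 1388 / 3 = 462.67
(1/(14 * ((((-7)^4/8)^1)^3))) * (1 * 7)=256/13841287201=0.00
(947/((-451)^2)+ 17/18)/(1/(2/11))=3474863/20136699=0.17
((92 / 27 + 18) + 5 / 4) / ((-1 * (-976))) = 2447 / 105408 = 0.02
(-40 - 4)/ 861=-44/ 861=-0.05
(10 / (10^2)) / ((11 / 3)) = 0.03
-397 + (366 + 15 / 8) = -233 / 8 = -29.12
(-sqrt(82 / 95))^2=82 / 95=0.86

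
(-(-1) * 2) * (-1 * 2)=-4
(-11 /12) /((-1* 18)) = 11 /216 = 0.05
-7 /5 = -1.40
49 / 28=7 / 4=1.75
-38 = -38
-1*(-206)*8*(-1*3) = -4944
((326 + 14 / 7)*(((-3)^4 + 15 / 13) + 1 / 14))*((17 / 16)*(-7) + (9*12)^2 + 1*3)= 114462391445 / 364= 314457119.35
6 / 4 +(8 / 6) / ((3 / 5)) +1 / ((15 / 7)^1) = 377 / 90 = 4.19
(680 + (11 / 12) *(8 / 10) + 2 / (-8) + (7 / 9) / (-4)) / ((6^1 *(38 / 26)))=397969 / 5130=77.58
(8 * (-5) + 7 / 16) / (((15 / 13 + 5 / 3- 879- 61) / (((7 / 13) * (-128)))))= -53172 / 18275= -2.91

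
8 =8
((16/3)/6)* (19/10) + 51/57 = 2209/855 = 2.58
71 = 71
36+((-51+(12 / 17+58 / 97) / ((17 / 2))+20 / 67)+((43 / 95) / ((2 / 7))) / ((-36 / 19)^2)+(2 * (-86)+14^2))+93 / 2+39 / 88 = 15218376661259 / 267757760160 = 56.84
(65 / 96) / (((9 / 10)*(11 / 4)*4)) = 0.07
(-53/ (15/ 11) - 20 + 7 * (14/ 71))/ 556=-61223/ 592140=-0.10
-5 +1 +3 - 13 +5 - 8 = -17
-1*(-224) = 224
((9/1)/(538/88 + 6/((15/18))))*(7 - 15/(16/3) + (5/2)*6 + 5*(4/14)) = 1142955/82012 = 13.94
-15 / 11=-1.36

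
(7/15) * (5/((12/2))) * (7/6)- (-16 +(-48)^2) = -247055/108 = -2287.55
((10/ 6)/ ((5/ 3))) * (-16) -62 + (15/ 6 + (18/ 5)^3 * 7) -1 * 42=52273/ 250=209.09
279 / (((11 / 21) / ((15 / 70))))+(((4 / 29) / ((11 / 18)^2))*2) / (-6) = 800145 / 7018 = 114.01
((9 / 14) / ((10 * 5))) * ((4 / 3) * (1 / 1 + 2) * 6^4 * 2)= 23328 / 175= 133.30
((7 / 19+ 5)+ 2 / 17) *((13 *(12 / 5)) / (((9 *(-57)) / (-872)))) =80349568 / 276165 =290.95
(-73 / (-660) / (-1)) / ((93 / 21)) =-511 / 20460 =-0.02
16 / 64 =1 / 4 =0.25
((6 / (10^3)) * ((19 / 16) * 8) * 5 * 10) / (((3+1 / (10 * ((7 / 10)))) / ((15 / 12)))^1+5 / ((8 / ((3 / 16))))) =12768 / 11789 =1.08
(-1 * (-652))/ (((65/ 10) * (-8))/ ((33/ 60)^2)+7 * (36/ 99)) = -19723/ 5123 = -3.85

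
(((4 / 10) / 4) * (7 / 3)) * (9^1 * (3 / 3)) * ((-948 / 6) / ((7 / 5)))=-237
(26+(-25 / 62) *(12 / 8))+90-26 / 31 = 14205 / 124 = 114.56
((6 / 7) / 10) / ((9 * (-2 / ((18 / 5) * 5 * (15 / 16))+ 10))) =9 / 9338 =0.00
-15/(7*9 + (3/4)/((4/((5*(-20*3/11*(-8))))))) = -55/381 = -0.14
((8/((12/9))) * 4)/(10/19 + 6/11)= 627/28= 22.39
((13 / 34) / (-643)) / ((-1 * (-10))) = -13 / 218620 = -0.00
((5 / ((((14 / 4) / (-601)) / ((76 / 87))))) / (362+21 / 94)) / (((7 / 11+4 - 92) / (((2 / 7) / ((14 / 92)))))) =43450665280 / 976430016849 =0.04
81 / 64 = 1.27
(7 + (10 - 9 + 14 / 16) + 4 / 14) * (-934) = -239571 / 28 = -8556.11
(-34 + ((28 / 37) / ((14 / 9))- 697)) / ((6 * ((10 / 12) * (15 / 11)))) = -297319 / 2775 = -107.14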